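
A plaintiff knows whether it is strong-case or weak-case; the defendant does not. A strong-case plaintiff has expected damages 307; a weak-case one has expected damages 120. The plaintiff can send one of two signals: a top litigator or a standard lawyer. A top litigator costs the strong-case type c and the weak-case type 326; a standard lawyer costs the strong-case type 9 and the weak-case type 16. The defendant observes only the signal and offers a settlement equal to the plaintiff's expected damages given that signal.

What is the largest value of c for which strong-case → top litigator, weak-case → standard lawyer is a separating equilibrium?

196

Under separation: top litigator → strong-case (pays 307); standard lawyer → weak-case (pays 120).
Weak-case: 120 − 16 = 104 ≥ 307 − 326 = -19. Holds regardless of c. ✓
Strong-case: 307 − c ≥ 120 − 9, so c ≤ 307 − 111 = 196.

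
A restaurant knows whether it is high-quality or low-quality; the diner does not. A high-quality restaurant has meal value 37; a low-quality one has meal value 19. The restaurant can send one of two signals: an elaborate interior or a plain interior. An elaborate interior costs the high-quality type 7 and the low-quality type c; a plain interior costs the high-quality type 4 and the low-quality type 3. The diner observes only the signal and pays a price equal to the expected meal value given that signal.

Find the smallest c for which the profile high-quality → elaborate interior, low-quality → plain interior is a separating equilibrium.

21

Under separation: elaborate interior → high-quality (pays 37); plain interior → low-quality (pays 19).
High-quality: 37 − 7 = 30 ≥ 19 − 4 = 15. Holds regardless of c. ✓
Low-quality: 19 − 3 ≥ 37 − c, so c ≥ 37 − 16 = 21.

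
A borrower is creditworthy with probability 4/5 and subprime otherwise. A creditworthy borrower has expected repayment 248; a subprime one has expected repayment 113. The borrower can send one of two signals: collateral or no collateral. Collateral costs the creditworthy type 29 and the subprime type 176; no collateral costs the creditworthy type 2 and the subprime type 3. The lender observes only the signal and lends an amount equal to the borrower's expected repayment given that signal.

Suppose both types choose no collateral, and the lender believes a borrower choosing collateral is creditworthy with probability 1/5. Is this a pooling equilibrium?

At the pooled signal (no collateral) the lender holds the prior 4/5 and pays 4/5·248 + 1/5·113 = 221. Off-path (collateral) belief 1/5 gives 1/5·248 + 4/5·113 = 140.
Creditworthy: no collateral gives 221 − 2 = 219; collateral gives 140 − 29 = 111. Stays. ✓
Subprime: no collateral gives 221 − 3 = 218; collateral gives 140 − 176 = -36. Stays. ✓

Yes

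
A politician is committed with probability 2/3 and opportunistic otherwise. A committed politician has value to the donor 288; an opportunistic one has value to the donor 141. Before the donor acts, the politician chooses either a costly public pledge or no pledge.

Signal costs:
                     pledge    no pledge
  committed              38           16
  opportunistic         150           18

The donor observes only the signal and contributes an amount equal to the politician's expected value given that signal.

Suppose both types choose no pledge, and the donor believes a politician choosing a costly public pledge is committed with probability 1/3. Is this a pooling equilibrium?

At the pooled signal (no pledge) the donor holds the prior 2/3 and pays 2/3·288 + 1/3·141 = 239. Off-path (pledge) belief 1/3 gives 1/3·288 + 2/3·141 = 190.
Committed: no pledge gives 239 − 16 = 223; pledge gives 190 − 38 = 152. Stays. ✓
Opportunistic: no pledge gives 239 − 18 = 221; pledge gives 190 − 150 = 40. Stays. ✓

Yes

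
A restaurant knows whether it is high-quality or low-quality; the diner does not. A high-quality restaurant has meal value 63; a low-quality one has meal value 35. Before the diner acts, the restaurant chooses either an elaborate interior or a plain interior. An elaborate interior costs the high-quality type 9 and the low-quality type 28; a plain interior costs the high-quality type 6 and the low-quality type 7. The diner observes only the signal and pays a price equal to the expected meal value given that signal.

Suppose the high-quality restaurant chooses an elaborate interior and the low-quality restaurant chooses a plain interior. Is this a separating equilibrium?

No

If types separate, elaborate interior earns payment 63 and plain interior earns 35.
High-quality: elaborate interior gives 63 − 9 = 54; plain interior gives 35 − 6 = 29. No deviation. ✓
Low-quality: plain interior gives 35 − 7 = 28; elaborate interior gives 63 − 28 = 35. Would deviate. ✗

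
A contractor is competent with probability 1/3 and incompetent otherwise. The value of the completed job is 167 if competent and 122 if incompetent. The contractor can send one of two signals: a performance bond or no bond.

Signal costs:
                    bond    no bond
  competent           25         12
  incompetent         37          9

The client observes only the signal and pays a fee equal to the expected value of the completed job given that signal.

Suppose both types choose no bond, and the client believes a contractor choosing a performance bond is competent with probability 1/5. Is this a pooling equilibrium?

At the pooled signal (no bond) the client holds the prior 1/3 and pays 1/3·167 + 2/3·122 = 137. Off-path (bond) belief 1/5 gives 1/5·167 + 4/5·122 = 131.
Competent: no bond gives 137 − 12 = 125; bond gives 131 − 25 = 106. Stays. ✓
Incompetent: no bond gives 137 − 9 = 128; bond gives 131 − 37 = 94. Stays. ✓

Yes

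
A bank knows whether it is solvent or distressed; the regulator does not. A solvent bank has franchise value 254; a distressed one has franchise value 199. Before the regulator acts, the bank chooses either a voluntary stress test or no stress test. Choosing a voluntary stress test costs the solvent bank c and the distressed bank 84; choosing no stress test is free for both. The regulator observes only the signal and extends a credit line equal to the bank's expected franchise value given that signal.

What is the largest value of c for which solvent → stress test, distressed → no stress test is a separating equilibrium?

55

Under separation: stress test → solvent (pays 254); no stress test → distressed (pays 199).
Distressed: 199 − 0 = 199 ≥ 254 − 84 = 170. Holds regardless of c. ✓
Solvent: 254 − c ≥ 199 − 0, so c ≤ 254 − 199 = 55.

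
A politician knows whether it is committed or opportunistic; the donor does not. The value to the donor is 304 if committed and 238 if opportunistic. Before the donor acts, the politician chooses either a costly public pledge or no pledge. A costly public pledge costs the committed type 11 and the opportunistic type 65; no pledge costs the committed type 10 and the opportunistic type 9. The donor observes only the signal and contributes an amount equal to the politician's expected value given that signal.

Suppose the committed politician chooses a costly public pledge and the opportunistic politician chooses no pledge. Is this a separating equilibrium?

No

If types separate, pledge earns payment 304 and no pledge earns 238.
Committed: pledge gives 304 − 11 = 293; no pledge gives 238 − 10 = 228. No deviation. ✓
Opportunistic: no pledge gives 238 − 9 = 229; pledge gives 304 − 65 = 239. Would deviate. ✗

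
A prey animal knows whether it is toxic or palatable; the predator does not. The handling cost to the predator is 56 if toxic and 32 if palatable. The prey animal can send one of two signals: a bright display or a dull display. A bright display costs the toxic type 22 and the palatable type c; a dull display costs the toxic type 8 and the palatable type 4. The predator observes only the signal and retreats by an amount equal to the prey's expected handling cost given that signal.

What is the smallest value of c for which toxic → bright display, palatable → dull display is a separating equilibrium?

Under separation: bright display → toxic (pays 56); dull display → palatable (pays 32).
Toxic: 56 − 22 = 34 ≥ 32 − 8 = 24. Holds regardless of c. ✓
Palatable: 32 − 4 ≥ 56 − c, so c ≥ 56 − 28 = 28.

28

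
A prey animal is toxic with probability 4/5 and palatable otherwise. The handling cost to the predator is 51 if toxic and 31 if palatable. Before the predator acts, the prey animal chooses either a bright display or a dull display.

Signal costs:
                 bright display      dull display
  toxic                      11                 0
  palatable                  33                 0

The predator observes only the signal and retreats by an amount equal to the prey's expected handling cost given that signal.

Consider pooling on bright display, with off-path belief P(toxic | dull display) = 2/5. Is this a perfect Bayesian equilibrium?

At the pooled signal (bright display) the predator holds the prior 4/5 and pays 4/5·51 + 1/5·31 = 47. Off-path (dull display) belief 2/5 gives 2/5·51 + 3/5·31 = 39.
Toxic: bright display gives 47 − 11 = 36; dull display gives 39 − 0 = 39. Deviates. ✗
Palatable: bright display gives 47 − 33 = 14; dull display gives 39 − 0 = 39. Deviates. ✗

No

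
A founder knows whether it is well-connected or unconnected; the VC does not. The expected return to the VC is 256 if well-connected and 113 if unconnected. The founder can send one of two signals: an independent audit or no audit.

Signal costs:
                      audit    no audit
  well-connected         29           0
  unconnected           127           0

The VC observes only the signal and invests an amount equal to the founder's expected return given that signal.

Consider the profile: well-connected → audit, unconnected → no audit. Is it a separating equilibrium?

Under separation the VC infers type exactly: audit → well-connected (pays 256), no audit → unconnected (pays 113).
Well-connected: audit gives 256 − 29 = 227; no audit gives 113 − 0 = 113. No deviation. ✓
Unconnected: no audit gives 113 − 0 = 113; audit gives 256 − 127 = 129. Would deviate. ✗

No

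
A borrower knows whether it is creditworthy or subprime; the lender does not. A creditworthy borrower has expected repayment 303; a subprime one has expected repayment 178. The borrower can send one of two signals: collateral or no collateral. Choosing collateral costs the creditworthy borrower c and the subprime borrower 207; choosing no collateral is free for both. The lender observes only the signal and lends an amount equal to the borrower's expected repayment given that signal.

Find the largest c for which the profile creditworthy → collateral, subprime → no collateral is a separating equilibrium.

Under separation: collateral → creditworthy (pays 303); no collateral → subprime (pays 178).
Subprime: 178 − 0 = 178 ≥ 303 − 207 = 96. Holds regardless of c. ✓
Creditworthy: 303 − c ≥ 178 − 0, so c ≤ 303 − 178 = 125.

125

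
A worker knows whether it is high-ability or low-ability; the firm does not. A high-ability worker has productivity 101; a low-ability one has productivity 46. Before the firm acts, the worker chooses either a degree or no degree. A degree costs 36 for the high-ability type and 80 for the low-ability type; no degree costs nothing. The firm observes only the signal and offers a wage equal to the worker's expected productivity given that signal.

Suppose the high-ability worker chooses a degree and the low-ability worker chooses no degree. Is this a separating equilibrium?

Yes

Under separation the firm infers type exactly: degree → high-ability (pays 101), no degree → low-ability (pays 46).
High-ability: degree gives 101 − 36 = 65; no degree gives 46 − 0 = 46. No deviation. ✓
Low-ability: no degree gives 46 − 0 = 46; degree gives 101 − 80 = 21. No deviation. ✓
Both incentive constraints hold.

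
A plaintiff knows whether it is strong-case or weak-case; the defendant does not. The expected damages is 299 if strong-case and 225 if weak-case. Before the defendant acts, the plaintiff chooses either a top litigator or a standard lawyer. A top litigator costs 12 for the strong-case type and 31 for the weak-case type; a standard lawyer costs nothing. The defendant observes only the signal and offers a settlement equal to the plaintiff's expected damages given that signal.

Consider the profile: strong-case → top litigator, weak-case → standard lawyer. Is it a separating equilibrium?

No

If types separate, top litigator earns payment 299 and standard lawyer earns 225.
Strong-case: top litigator gives 299 − 12 = 287; standard lawyer gives 225 − 0 = 225. No deviation. ✓
Weak-case: standard lawyer gives 225 − 0 = 225; top litigator gives 299 − 31 = 268. Would deviate. ✗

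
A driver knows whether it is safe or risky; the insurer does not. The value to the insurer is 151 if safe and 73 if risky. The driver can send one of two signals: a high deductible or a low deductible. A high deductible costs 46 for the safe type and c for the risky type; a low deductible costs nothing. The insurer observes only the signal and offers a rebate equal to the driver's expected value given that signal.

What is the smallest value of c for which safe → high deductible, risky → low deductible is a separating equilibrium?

78

Under separation: high deductible → safe (pays 151); low deductible → risky (pays 73).
Safe: 151 − 46 = 105 ≥ 73 − 0 = 73. Holds regardless of c. ✓
Risky: 73 − 0 ≥ 151 − c, so c ≥ 151 − 73 = 78.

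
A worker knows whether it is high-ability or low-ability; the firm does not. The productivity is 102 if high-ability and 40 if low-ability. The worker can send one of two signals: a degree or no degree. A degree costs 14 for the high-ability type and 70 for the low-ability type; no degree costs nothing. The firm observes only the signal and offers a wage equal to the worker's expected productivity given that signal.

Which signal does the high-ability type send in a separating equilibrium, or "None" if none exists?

degree

Try high-ability → degree, low-ability → no degree:
  If types separate, degree earns payment 102 and no degree earns 40.
  High-ability: degree gives 102 − 14 = 88; no degree gives 40 − 0 = 40. No deviation. ✓
  Low-ability: no degree gives 40 − 0 = 40; degree gives 102 − 70 = 32. No deviation. ✓
Both hold — the high-ability type sends degree.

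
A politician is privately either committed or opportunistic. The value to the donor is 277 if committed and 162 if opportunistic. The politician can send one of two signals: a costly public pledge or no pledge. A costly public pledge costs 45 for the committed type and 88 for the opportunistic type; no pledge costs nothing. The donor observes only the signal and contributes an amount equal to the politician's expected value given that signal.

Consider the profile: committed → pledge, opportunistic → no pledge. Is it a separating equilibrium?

No

If types separate, pledge earns payment 277 and no pledge earns 162.
Committed: pledge gives 277 − 45 = 232; no pledge gives 162 − 0 = 162. No deviation. ✓
Opportunistic: no pledge gives 162 − 0 = 162; pledge gives 277 − 88 = 189. Would deviate. ✗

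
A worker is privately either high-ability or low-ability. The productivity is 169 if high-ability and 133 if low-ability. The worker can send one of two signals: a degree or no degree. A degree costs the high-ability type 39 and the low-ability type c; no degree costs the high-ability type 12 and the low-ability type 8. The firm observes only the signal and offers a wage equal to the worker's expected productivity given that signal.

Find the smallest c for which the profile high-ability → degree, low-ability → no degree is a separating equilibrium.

Under separation: degree → high-ability (pays 169); no degree → low-ability (pays 133).
High-ability: 169 − 39 = 130 ≥ 133 − 12 = 121. Holds regardless of c. ✓
Low-ability: 133 − 8 ≥ 169 − c, so c ≥ 169 − 125 = 44.

44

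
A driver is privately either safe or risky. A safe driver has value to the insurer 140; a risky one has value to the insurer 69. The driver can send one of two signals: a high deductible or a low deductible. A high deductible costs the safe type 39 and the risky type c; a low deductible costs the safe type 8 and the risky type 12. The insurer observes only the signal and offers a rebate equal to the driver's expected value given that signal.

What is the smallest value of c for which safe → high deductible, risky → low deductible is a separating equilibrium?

Under separation: high deductible → safe (pays 140); low deductible → risky (pays 69).
Safe: 140 − 39 = 101 ≥ 69 − 8 = 61. Holds regardless of c. ✓
Risky: 69 − 12 ≥ 140 − c, so c ≥ 140 − 57 = 83.

83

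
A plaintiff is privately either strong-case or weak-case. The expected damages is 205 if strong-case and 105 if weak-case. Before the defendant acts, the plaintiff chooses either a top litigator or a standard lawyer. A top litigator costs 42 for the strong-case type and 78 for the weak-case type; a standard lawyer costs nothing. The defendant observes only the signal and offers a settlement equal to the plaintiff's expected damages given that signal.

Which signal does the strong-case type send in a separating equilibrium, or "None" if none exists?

None

Try strong-case → top litigator, weak-case → standard lawyer:
  If types separate, top litigator earns payment 205 and standard lawyer earns 105.
  Strong-case: top litigator gives 205 − 42 = 163; standard lawyer gives 105 − 0 = 105. No deviation. ✓
  Weak-case: standard lawyer gives 105 − 0 = 105; top litigator gives 205 − 78 = 127. Would deviate. ✗
Try strong-case → standard lawyer, weak-case → top litigator:
  If types separate, standard lawyer earns payment 205 and top litigator earns 105.
  Strong-case: standard lawyer gives 205 − 0 = 205; top litigator gives 105 − 42 = 63. No deviation. ✓
  Weak-case: top litigator gives 105 − 78 = 27; standard lawyer gives 205 − 0 = 205. Would deviate. ✗
Neither assignment is incentive-compatible.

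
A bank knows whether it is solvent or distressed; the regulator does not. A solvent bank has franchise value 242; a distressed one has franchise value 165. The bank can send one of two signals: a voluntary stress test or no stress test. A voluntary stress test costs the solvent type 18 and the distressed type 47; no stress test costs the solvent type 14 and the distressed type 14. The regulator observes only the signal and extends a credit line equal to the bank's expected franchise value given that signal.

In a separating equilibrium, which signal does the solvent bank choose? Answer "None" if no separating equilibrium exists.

Try solvent → stress test, distressed → no stress test:
  Under separation the regulator infers type exactly: stress test → solvent (pays 242), no stress test → distressed (pays 165).
  Solvent: stress test gives 242 − 18 = 224; no stress test gives 165 − 14 = 151. No deviation. ✓
  Distressed: no stress test gives 165 − 14 = 151; stress test gives 242 − 47 = 195. Would deviate. ✗
Try solvent → no stress test, distressed → stress test:
  Under separation the regulator infers type exactly: no stress test → solvent (pays 242), stress test → distressed (pays 165).
  Solvent: no stress test gives 242 − 14 = 228; stress test gives 165 − 18 = 147. No deviation. ✓
  Distressed: stress test gives 165 − 47 = 118; no stress test gives 242 − 14 = 228. Would deviate. ✗
Neither assignment is incentive-compatible.

None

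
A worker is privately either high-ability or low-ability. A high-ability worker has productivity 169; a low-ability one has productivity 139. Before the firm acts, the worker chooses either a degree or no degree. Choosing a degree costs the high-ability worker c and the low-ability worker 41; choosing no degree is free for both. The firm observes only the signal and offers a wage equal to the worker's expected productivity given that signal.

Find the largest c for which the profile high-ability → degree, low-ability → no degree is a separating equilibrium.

30

Under separation: degree → high-ability (pays 169); no degree → low-ability (pays 139).
Low-ability: 139 − 0 = 139 ≥ 169 − 41 = 128. Holds regardless of c. ✓
High-ability: 169 − c ≥ 139 − 0, so c ≤ 169 − 139 = 30.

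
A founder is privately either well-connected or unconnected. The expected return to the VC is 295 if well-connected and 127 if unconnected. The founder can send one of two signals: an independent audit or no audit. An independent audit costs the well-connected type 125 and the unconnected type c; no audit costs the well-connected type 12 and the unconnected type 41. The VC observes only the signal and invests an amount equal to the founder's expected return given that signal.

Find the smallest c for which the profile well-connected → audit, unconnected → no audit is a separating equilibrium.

Under separation: audit → well-connected (pays 295); no audit → unconnected (pays 127).
Well-connected: 295 − 125 = 170 ≥ 127 − 12 = 115. Holds regardless of c. ✓
Unconnected: 127 − 41 ≥ 295 − c, so c ≥ 295 − 86 = 209.

209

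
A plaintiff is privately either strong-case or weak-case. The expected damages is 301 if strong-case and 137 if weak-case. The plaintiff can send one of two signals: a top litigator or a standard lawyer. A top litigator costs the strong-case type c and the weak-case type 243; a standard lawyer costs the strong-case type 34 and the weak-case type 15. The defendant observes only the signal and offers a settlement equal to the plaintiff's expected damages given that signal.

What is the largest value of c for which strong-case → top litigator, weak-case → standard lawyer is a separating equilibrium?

198

Under separation: top litigator → strong-case (pays 301); standard lawyer → weak-case (pays 137).
Weak-case: 137 − 15 = 122 ≥ 301 − 243 = 58. Holds regardless of c. ✓
Strong-case: 301 − c ≥ 137 − 34, so c ≤ 301 − 103 = 198.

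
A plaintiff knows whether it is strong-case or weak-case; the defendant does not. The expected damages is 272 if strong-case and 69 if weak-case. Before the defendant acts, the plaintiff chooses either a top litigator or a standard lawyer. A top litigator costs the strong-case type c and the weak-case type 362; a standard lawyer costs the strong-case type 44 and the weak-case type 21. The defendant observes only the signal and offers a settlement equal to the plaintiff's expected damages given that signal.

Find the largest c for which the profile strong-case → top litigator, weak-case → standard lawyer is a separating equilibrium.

Under separation: top litigator → strong-case (pays 272); standard lawyer → weak-case (pays 69).
Weak-case: 69 − 21 = 48 ≥ 272 − 362 = -90. Holds regardless of c. ✓
Strong-case: 272 − c ≥ 69 − 44, so c ≤ 272 − 25 = 247.

247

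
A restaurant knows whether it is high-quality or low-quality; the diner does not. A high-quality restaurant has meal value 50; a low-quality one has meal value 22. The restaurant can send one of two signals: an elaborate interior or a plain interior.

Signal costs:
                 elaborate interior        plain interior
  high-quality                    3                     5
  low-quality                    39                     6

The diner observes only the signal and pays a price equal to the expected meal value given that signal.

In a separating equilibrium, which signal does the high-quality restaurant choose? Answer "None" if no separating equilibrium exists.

elaborate interior

Try high-quality → elaborate interior, low-quality → plain interior:
  Under separation the diner infers type exactly: elaborate interior → high-quality (pays 50), plain interior → low-quality (pays 22).
  High-quality: elaborate interior gives 50 − 3 = 47; plain interior gives 22 − 5 = 17. No deviation. ✓
  Low-quality: plain interior gives 22 − 6 = 16; elaborate interior gives 50 − 39 = 11. No deviation. ✓
Both hold — the high-quality type sends elaborate interior.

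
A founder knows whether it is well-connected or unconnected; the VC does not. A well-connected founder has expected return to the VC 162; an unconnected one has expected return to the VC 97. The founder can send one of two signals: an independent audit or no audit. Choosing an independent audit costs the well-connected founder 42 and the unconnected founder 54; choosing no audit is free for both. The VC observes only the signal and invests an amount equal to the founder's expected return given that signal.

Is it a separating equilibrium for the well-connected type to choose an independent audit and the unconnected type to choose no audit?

If types separate, audit earns payment 162 and no audit earns 97.
Well-connected: audit gives 162 − 42 = 120; no audit gives 97 − 0 = 97. No deviation. ✓
Unconnected: no audit gives 97 − 0 = 97; audit gives 162 − 54 = 108. Would deviate. ✗

No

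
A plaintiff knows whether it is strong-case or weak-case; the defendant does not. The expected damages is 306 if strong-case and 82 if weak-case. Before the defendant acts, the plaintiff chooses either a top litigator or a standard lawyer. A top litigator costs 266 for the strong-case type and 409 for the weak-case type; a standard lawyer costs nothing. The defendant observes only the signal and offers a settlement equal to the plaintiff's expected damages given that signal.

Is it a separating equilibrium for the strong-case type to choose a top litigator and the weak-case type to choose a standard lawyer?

No

If types separate, top litigator earns payment 306 and standard lawyer earns 82.
Strong-case: top litigator gives 306 − 266 = 40; standard lawyer gives 82 − 0 = 82. Would deviate. ✗
Weak-case: standard lawyer gives 82 − 0 = 82; top litigator gives 306 − 409 = -103. No deviation. ✓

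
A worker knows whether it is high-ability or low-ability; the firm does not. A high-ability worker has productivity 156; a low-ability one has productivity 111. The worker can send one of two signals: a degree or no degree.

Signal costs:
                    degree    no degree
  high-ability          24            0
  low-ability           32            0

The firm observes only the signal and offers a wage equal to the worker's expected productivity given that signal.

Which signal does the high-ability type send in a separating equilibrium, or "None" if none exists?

None

Try high-ability → degree, low-ability → no degree:
  Under separation the firm infers type exactly: degree → high-ability (pays 156), no degree → low-ability (pays 111).
  High-ability: degree gives 156 − 24 = 132; no degree gives 111 − 0 = 111. No deviation. ✓
  Low-ability: no degree gives 111 − 0 = 111; degree gives 156 − 32 = 124. Would deviate. ✗
Try high-ability → no degree, low-ability → degree:
  Under separation the firm infers type exactly: no degree → high-ability (pays 156), degree → low-ability (pays 111).
  High-ability: no degree gives 156 − 0 = 156; degree gives 111 − 24 = 87. No deviation. ✓
  Low-ability: degree gives 111 − 32 = 79; no degree gives 156 − 0 = 156. Would deviate. ✗
Neither assignment is incentive-compatible.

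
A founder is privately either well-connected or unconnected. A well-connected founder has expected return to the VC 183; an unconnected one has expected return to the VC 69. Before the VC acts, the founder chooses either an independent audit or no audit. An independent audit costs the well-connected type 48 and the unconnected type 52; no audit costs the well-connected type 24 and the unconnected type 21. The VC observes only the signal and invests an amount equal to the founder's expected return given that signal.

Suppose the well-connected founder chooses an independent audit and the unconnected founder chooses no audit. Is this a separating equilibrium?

If types separate, audit earns payment 183 and no audit earns 69.
Well-connected: audit gives 183 − 48 = 135; no audit gives 69 − 24 = 45. No deviation. ✓
Unconnected: no audit gives 69 − 21 = 48; audit gives 183 − 52 = 131. Would deviate. ✗

No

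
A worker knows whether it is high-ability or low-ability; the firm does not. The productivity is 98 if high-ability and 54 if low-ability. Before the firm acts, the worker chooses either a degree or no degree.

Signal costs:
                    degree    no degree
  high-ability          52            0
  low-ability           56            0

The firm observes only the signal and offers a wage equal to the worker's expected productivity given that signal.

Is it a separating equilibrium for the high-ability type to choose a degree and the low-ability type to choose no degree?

No

If types separate, degree earns payment 98 and no degree earns 54.
High-ability: degree gives 98 − 52 = 46; no degree gives 54 − 0 = 54. Would deviate. ✗
Low-ability: no degree gives 54 − 0 = 54; degree gives 98 − 56 = 42. No deviation. ✓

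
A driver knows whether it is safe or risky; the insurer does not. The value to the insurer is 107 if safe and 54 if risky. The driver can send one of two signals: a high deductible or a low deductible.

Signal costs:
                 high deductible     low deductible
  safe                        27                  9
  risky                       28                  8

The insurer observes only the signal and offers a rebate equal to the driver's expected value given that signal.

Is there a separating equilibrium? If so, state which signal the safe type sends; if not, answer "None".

None

Try safe → high deductible, risky → low deductible:
  If types separate, high deductible earns payment 107 and low deductible earns 54.
  Safe: high deductible gives 107 − 27 = 80; low deductible gives 54 − 9 = 45. No deviation. ✓
  Risky: low deductible gives 54 − 8 = 46; high deductible gives 107 − 28 = 79. Would deviate. ✗
Try safe → low deductible, risky → high deductible:
  If types separate, low deductible earns payment 107 and high deductible earns 54.
  Safe: low deductible gives 107 − 9 = 98; high deductible gives 54 − 27 = 27. No deviation. ✓
  Risky: high deductible gives 54 − 28 = 26; low deductible gives 107 − 8 = 99. Would deviate. ✗
Neither assignment is incentive-compatible.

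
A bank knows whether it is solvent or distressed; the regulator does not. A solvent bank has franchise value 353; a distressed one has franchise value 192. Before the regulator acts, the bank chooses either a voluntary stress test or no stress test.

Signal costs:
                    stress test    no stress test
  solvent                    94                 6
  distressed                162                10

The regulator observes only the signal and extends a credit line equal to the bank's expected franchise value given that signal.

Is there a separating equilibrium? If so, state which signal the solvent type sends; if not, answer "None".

None

Try solvent → stress test, distressed → no stress test:
  If types separate, stress test earns payment 353 and no stress test earns 192.
  Solvent: stress test gives 353 − 94 = 259; no stress test gives 192 − 6 = 186. No deviation. ✓
  Distressed: no stress test gives 192 − 10 = 182; stress test gives 353 − 162 = 191. Would deviate. ✗
Try solvent → no stress test, distressed → stress test:
  If types separate, no stress test earns payment 353 and stress test earns 192.
  Solvent: no stress test gives 353 − 6 = 347; stress test gives 192 − 94 = 98. No deviation. ✓
  Distressed: stress test gives 192 − 162 = 30; no stress test gives 353 − 10 = 343. Would deviate. ✗
Neither assignment is incentive-compatible.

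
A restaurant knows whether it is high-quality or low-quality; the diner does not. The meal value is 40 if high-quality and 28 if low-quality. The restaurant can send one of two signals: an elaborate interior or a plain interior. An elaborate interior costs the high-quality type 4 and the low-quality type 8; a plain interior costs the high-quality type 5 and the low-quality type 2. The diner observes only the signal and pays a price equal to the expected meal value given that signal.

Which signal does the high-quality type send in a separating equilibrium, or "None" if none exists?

None

Try high-quality → elaborate interior, low-quality → plain interior:
  Under separation the diner infers type exactly: elaborate interior → high-quality (pays 40), plain interior → low-quality (pays 28).
  High-quality: elaborate interior gives 40 − 4 = 36; plain interior gives 28 − 5 = 23. No deviation. ✓
  Low-quality: plain interior gives 28 − 2 = 26; elaborate interior gives 40 − 8 = 32. Would deviate. ✗
Try high-quality → plain interior, low-quality → elaborate interior:
  Under separation the diner infers type exactly: plain interior → high-quality (pays 40), elaborate interior → low-quality (pays 28).
  High-quality: plain interior gives 40 − 5 = 35; elaborate interior gives 28 − 4 = 24. No deviation. ✓
  Low-quality: elaborate interior gives 28 − 8 = 20; plain interior gives 40 − 2 = 38. Would deviate. ✗
Neither assignment is incentive-compatible.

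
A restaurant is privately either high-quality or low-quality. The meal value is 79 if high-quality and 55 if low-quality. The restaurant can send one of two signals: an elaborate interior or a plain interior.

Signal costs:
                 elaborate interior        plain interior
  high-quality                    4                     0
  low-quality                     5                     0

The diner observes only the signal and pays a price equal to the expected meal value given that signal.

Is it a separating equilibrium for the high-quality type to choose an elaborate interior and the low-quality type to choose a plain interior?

No

Under separation the diner infers type exactly: elaborate interior → high-quality (pays 79), plain interior → low-quality (pays 55).
High-quality: elaborate interior gives 79 − 4 = 75; plain interior gives 55 − 0 = 55. No deviation. ✓
Low-quality: plain interior gives 55 − 0 = 55; elaborate interior gives 79 − 5 = 74. Would deviate. ✗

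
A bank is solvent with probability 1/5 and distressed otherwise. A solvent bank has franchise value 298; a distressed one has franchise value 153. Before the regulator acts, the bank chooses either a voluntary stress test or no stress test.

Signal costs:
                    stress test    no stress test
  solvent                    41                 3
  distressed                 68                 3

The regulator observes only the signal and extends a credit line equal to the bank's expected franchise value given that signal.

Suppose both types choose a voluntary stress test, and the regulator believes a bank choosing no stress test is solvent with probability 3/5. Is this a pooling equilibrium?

No

At the pooled signal (stress test) the regulator holds the prior 1/5 and pays 1/5·298 + 4/5·153 = 182. Off-path (no stress test) belief 3/5 gives 3/5·298 + 2/5·153 = 240.
Solvent: stress test gives 182 − 41 = 141; no stress test gives 240 − 3 = 237. Deviates. ✗
Distressed: stress test gives 182 − 68 = 114; no stress test gives 240 − 3 = 237. Deviates. ✗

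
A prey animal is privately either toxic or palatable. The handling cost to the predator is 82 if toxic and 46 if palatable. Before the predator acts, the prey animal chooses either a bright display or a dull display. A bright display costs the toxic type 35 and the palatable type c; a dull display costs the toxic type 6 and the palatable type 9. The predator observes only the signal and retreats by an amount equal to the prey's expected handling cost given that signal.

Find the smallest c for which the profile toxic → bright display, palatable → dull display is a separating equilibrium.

Under separation: bright display → toxic (pays 82); dull display → palatable (pays 46).
Toxic: 82 − 35 = 47 ≥ 46 − 6 = 40. Holds regardless of c. ✓
Palatable: 46 − 9 ≥ 82 − c, so c ≥ 82 − 37 = 45.

45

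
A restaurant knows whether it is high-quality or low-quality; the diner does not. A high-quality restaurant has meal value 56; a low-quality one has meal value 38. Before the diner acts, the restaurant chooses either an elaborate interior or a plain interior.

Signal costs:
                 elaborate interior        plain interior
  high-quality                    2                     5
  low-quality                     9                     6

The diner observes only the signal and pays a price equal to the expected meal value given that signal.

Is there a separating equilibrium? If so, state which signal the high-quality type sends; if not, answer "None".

None

Try high-quality → elaborate interior, low-quality → plain interior:
  If types separate, elaborate interior earns payment 56 and plain interior earns 38.
  High-quality: elaborate interior gives 56 − 2 = 54; plain interior gives 38 − 5 = 33. No deviation. ✓
  Low-quality: plain interior gives 38 − 6 = 32; elaborate interior gives 56 − 9 = 47. Would deviate. ✗
Try high-quality → plain interior, low-quality → elaborate interior:
  If types separate, plain interior earns payment 56 and elaborate interior earns 38.
  High-quality: plain interior gives 56 − 5 = 51; elaborate interior gives 38 − 2 = 36. No deviation. ✓
  Low-quality: elaborate interior gives 38 − 9 = 29; plain interior gives 56 − 6 = 50. Would deviate. ✗
Neither assignment is incentive-compatible.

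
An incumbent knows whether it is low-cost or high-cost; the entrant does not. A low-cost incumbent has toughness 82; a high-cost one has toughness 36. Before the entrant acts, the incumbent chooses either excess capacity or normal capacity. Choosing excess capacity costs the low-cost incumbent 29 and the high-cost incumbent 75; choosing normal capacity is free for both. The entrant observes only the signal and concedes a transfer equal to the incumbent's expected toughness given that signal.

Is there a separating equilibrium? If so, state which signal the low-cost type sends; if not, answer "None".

Try low-cost → excess capacity, high-cost → normal capacity:
  Under separation the entrant infers type exactly: excess capacity → low-cost (pays 82), normal capacity → high-cost (pays 36).
  Low-cost: excess capacity gives 82 − 29 = 53; normal capacity gives 36 − 0 = 36. No deviation. ✓
  High-cost: normal capacity gives 36 − 0 = 36; excess capacity gives 82 − 75 = 7. No deviation. ✓
Both hold — the low-cost type sends excess capacity.

excess capacity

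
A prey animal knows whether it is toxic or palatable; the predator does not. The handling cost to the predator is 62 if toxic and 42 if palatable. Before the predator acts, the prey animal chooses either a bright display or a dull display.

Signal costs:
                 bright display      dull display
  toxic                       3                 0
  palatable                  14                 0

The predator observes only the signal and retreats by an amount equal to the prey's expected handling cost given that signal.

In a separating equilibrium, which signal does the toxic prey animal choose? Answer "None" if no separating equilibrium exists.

Try toxic → bright display, palatable → dull display:
  If types separate, bright display earns payment 62 and dull display earns 42.
  Toxic: bright display gives 62 − 3 = 59; dull display gives 42 − 0 = 42. No deviation. ✓
  Palatable: dull display gives 42 − 0 = 42; bright display gives 62 − 14 = 48. Would deviate. ✗
Try toxic → dull display, palatable → bright display:
  If types separate, dull display earns payment 62 and bright display earns 42.
  Toxic: dull display gives 62 − 0 = 62; bright display gives 42 − 3 = 39. No deviation. ✓
  Palatable: bright display gives 42 − 14 = 28; dull display gives 62 − 0 = 62. Would deviate. ✗
Neither assignment is incentive-compatible.

None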